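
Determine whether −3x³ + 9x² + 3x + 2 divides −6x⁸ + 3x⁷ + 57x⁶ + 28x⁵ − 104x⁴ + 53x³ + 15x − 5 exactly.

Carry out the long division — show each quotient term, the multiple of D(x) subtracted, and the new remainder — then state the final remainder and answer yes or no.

Step 1: lead(−6x⁸ + 3x⁷ + 57x⁶ + 28x⁵ − 104x⁴ + 53x³ + 15x − 5) ÷ lead(D) = −6x⁸ ÷ −3x³ = 2x⁵. Subtract (2x⁵)·D = −6x⁸ + 18x⁷ + 6x⁶ + 4x⁵. Remainder: −15x⁷ + 51x⁶ + 24x⁵ − 104x⁴ + 53x³ + 15x − 5.
Step 2: lead(−15x⁷ + 51x⁶ + 24x⁵ − 104x⁴ + 53x³ + 15x − 5) ÷ lead(D) = −15x⁷ ÷ −3x³ = 5x⁴. Subtract (5x⁴)·D = −15x⁷ + 45x⁶ + 15x⁵ + 10x⁴. Remainder: 6x⁶ + 9x⁵ − 114x⁴ + 53x³ + 15x − 5.
Step 3: lead(6x⁶ + 9x⁵ − 114x⁴ + 53x³ + 15x − 5) ÷ lead(D) = 6x⁶ ÷ −3x³ = −2x³. Subtract (−2x³)·D = 6x⁶ − 18x⁵ − 6x⁴ − 4x³. Remainder: 27x⁵ − 108x⁴ + 57x³ + 15x − 5.
Step 4: lead(27x⁵ − 108x⁴ + 57x³ + 15x − 5) ÷ lead(D) = 27x⁵ ÷ −3x³ = −9x². Subtract (−9x²)·D = 27x⁵ − 81x⁴ − 27x³ − 18x². Remainder: −27x⁴ + 84x³ + 18x² + 15x − 5.
Step 5: lead(−27x⁴ + 84x³ + 18x² + 15x − 5) ÷ lead(D) = −27x⁴ ÷ −3x³ = 9x. Subtract (9x)·D = −27x⁴ + 81x³ + 27x² + 18x. Remainder: 3x³ − 9x² − 3x − 5.
Step 6: lead(3x³ − 9x² − 3x − 5) ÷ lead(D) = 3x³ ÷ −3x³ = −1. Subtract (−1)·D = 3x³ − 9x² − 3x − 2. Remainder: −3.

R(x) = −3, so D(x) is not a factor of P(x). no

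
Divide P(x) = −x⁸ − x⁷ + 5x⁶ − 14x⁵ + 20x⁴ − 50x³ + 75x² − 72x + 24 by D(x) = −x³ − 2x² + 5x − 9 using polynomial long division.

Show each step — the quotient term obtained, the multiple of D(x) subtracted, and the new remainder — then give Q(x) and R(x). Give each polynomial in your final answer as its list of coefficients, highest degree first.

Step 1: lead(−x⁸ − x⁷ + 5x⁶ − 14x⁵ + 20x⁴ − 50x³ + 75x² − 72x + 24) ÷ lead(D) = −x⁸ ÷ −x³ = x⁵. Subtract (x⁵)·D = −x⁸ − 2x⁷ + 5x⁶ − 9x⁵. Remainder: x⁷ − 5x⁵ + 20x⁴ − 50x³ + 75x² − 72x + 24.
Step 2: lead(x⁷ − 5x⁵ + 20x⁴ − 50x³ + 75x² − 72x + 24) ÷ lead(D) = x⁷ ÷ −x³ = −x⁴. Subtract (−x⁴)·D = x⁷ + 2x⁶ − 5x⁵ + 9x⁴. Remainder: −2x⁶ + 11x⁴ − 50x³ + 75x² − 72x + 24.
Step 3: lead(−2x⁶ + 11x⁴ − 50x³ + 75x² − 72x + 24) ÷ lead(D) = −2x⁶ ÷ −x³ = 2x³. Subtract (2x³)·D = −2x⁶ − 4x⁵ + 10x⁴ − 18x³. Remainder: 4x⁵ + x⁴ − 32x³ + 75x² − 72x + 24.
Step 4: lead(4x⁵ + x⁴ − 32x³ + 75x² − 72x + 24) ÷ lead(D) = 4x⁵ ÷ −x³ = −4x². Subtract (−4x²)·D = 4x⁵ + 8x⁴ − 20x³ + 36x². Remainder: −7x⁴ − 12x³ + 39x² − 72x + 24.
Step 5: lead(−7x⁴ − 12x³ + 39x² − 72x + 24) ÷ lead(D) = −7x⁴ ÷ −x³ = 7x. Subtract (7x)·D = −7x⁴ − 14x³ + 35x² − 63x. Remainder: 2x³ + 4x² − 9x + 24.
Step 6: lead(2x³ + 4x² − 9x + 24) ÷ lead(D) = 2x³ ÷ −x³ = −2. Subtract (−2)·D = 2x³ + 4x² − 10x + 18. Remainder: x + 6.

Q = [1, -1, 2, -4, 7, -2]; R = [1, 6]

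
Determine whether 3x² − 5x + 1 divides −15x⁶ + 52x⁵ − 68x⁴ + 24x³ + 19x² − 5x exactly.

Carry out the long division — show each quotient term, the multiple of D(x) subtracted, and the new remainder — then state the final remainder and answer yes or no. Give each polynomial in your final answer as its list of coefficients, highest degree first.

Step 1: lead(−15x⁶ + 52x⁵ − 68x⁴ + 24x³ + 19x² − 5x) ÷ lead(D) = −15x⁶ ÷ 3x² = −5x⁴. Subtract (−5x⁴)·D = −15x⁶ + 25x⁵ − 5x⁴. Remainder: 27x⁵ − 63x⁴ + 24x³ + 19x² − 5x.
Step 2: lead(27x⁵ − 63x⁴ + 24x³ + 19x² − 5x) ÷ lead(D) = 27x⁵ ÷ 3x² = 9x³. Subtract (9x³)·D = 27x⁵ − 45x⁴ + 9x³. Remainder: −18x⁴ + 15x³ + 19x² − 5x.
Step 3: lead(−18x⁴ + 15x³ + 19x² − 5x) ÷ lead(D) = −18x⁴ ÷ 3x² = −6x². Subtract (−6x²)·D = −18x⁴ + 30x³ − 6x². Remainder: −15x³ + 25x² − 5x.
Step 4: lead(−15x³ + 25x² − 5x) ÷ lead(D) = −15x³ ÷ 3x² = −5x. Subtract (−5x)·D = −15x³ + 25x² − 5x. Remainder: 0.

R = [0], so D(x) is a factor of P(x). yes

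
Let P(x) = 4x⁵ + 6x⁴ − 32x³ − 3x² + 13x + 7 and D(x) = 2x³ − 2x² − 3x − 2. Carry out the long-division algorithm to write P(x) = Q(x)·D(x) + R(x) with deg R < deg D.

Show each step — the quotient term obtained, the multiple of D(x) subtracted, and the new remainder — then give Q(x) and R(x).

Q(x) = 2x² + 5x − 8; R(x) = −x − 9

Step 1: lead(4x⁵ + 6x⁴ − 32x³ − 3x² + 13x + 7) ÷ lead(D) = 4x⁵ ÷ 2x³ = 2x². Subtract (2x²)·D = 4x⁵ − 4x⁴ − 6x³ − 4x². Remainder: 10x⁴ − 26x³ + x² + 13x + 7.
Step 2: lead(10x⁴ − 26x³ + x² + 13x + 7) ÷ lead(D) = 10x⁴ ÷ 2x³ = 5x. Subtract (5x)·D = 10x⁴ − 10x³ − 15x² − 10x. Remainder: −16x³ + 16x² + 23x + 7.
Step 3: lead(−16x³ + 16x² + 23x + 7) ÷ lead(D) = −16x³ ÷ 2x³ = −8. Subtract (−8)·D = −16x³ + 16x² + 24x + 16. Remainder: −x − 9.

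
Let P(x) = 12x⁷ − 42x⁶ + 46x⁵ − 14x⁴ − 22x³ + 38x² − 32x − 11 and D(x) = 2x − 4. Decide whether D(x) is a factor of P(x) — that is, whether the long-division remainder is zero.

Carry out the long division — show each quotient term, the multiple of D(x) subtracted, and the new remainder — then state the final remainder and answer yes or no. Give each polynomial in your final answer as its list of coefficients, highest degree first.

R = [-3], so D(x) is not a factor of P(x). no

Step 1: lead(12x⁷ − 42x⁶ + 46x⁵ − 14x⁴ − 22x³ + 38x² − 32x − 11) ÷ lead(D) = 12x⁷ ÷ 2x = 6x⁶. Subtract (6x⁶)·D = 12x⁷ − 24x⁶. Remainder: −18x⁶ + 46x⁵ − 14x⁴ − 22x³ + 38x² − 32x − 11.
Step 2: lead(−18x⁶ + 46x⁵ − 14x⁴ − 22x³ + 38x² − 32x − 11) ÷ lead(D) = −18x⁶ ÷ 2x = −9x⁵. Subtract (−9x⁵)·D = −18x⁶ + 36x⁵. Remainder: 10x⁵ − 14x⁴ − 22x³ + 38x² − 32x − 11.
Step 3: lead(10x⁵ − 14x⁴ − 22x³ + 38x² − 32x − 11) ÷ lead(D) = 10x⁵ ÷ 2x = 5x⁴. Subtract (5x⁴)·D = 10x⁵ − 20x⁴. Remainder: 6x⁴ − 22x³ + 38x² − 32x − 11.
Step 4: lead(6x⁴ − 22x³ + 38x² − 32x − 11) ÷ lead(D) = 6x⁴ ÷ 2x = 3x³. Subtract (3x³)·D = 6x⁴ − 12x³. Remainder: −10x³ + 38x² − 32x − 11.
Step 5: lead(−10x³ + 38x² − 32x − 11) ÷ lead(D) = −10x³ ÷ 2x = −5x². Subtract (−5x²)·D = −10x³ + 20x². Remainder: 18x² − 32x − 11.
Step 6: lead(18x² − 32x − 11) ÷ lead(D) = 18x² ÷ 2x = 9x. Subtract (9x)·D = 18x² − 36x. Remainder: 4x − 11.
Step 7: lead(4x − 11) ÷ lead(D) = 4x ÷ 2x = 2. Subtract (2)·D = 4x − 8. Remainder: −3.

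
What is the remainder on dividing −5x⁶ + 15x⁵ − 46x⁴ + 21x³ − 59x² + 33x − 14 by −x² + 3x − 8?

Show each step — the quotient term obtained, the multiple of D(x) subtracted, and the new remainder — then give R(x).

Step 1: lead(−5x⁶ + 15x⁵ − 46x⁴ + 21x³ − 59x² + 33x − 14) ÷ lead(D) = −5x⁶ ÷ −x² = 5x⁴. Subtract (5x⁴)·D = −5x⁶ + 15x⁵ − 40x⁴. Remainder: −6x⁴ + 21x³ − 59x² + 33x − 14.
Step 2: lead(−6x⁴ + 21x³ − 59x² + 33x − 14) ÷ lead(D) = −6x⁴ ÷ −x² = 6x². Subtract (6x²)·D = −6x⁴ + 18x³ − 48x². Remainder: 3x³ − 11x² + 33x − 14.
Step 3: lead(3x³ − 11x² + 33x − 14) ÷ lead(D) = 3x³ ÷ −x² = −3x. Subtract (−3x)·D = 3x³ − 9x² + 24x. Remainder: −2x² + 9x − 14.
Step 4: lead(−2x² + 9x − 14) ÷ lead(D) = −2x² ÷ −x² = 2. Subtract (2)·D = −2x² + 6x − 16. Remainder: 3x + 2.

R(x) = 3x + 2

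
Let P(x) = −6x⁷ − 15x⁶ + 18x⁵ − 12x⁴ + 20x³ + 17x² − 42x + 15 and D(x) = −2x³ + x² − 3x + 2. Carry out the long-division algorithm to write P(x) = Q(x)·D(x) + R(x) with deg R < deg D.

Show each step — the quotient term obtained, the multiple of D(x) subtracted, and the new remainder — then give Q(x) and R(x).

Step 1: lead(−6x⁷ − 15x⁶ + 18x⁵ − 12x⁴ + 20x³ + 17x² − 42x + 15) ÷ lead(D) = −6x⁷ ÷ −2x³ = 3x⁴. Subtract (3x⁴)·D = −6x⁷ + 3x⁶ − 9x⁵ + 6x⁴. Remainder: −18x⁶ + 27x⁵ − 18x⁴ + 20x³ + 17x² − 42x + 15.
Step 2: lead(−18x⁶ + 27x⁵ − 18x⁴ + 20x³ + 17x² − 42x + 15) ÷ lead(D) = −18x⁶ ÷ −2x³ = 9x³. Subtract (9x³)·D = −18x⁶ + 9x⁵ − 27x⁴ + 18x³. Remainder: 18x⁵ + 9x⁴ + 2x³ + 17x² − 42x + 15.
Step 3: lead(18x⁵ + 9x⁴ + 2x³ + 17x² − 42x + 15) ÷ lead(D) = 18x⁵ ÷ −2x³ = −9x². Subtract (−9x²)·D = 18x⁵ − 9x⁴ + 27x³ − 18x². Remainder: 18x⁴ − 25x³ + 35x² − 42x + 15.
Step 4: lead(18x⁴ − 25x³ + 35x² − 42x + 15) ÷ lead(D) = 18x⁴ ÷ −2x³ = −9x. Subtract (−9x)·D = 18x⁴ − 9x³ + 27x² − 18x. Remainder: −16x³ + 8x² − 24x + 15.
Step 5: lead(−16x³ + 8x² − 24x + 15) ÷ lead(D) = −16x³ ÷ −2x³ = 8. Subtract (8)·D = −16x³ + 8x² − 24x + 16. Remainder: −1.

Q(x) = 3x⁴ + 9x³ − 9x² − 9x + 8; R(x) = −1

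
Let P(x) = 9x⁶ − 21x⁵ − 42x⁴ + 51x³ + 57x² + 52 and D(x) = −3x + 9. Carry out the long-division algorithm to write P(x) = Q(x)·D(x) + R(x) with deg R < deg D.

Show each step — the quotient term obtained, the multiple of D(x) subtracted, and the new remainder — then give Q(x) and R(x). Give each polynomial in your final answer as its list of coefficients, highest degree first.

Step 1: lead(9x⁶ − 21x⁵ − 42x⁴ + 51x³ + 57x² + 52) ÷ lead(D) = 9x⁶ ÷ −3x = −3x⁵. Subtract (−3x⁵)·D = 9x⁶ − 27x⁵. Remainder: 6x⁵ − 42x⁴ + 51x³ + 57x² + 52.
Step 2: lead(6x⁵ − 42x⁴ + 51x³ + 57x² + 52) ÷ lead(D) = 6x⁵ ÷ −3x = −2x⁴. Subtract (−2x⁴)·D = 6x⁵ − 18x⁴. Remainder: −24x⁴ + 51x³ + 57x² + 52.
Step 3: lead(−24x⁴ + 51x³ + 57x² + 52) ÷ lead(D) = −24x⁴ ÷ −3x = 8x³. Subtract (8x³)·D = −24x⁴ + 72x³. Remainder: −21x³ + 57x² + 52.
Step 4: lead(−21x³ + 57x² + 52) ÷ lead(D) = −21x³ ÷ −3x = 7x². Subtract (7x²)·D = −21x³ + 63x². Remainder: −6x² + 52.
Step 5: lead(−6x² + 52) ÷ lead(D) = −6x² ÷ −3x = 2x. Subtract (2x)·D = −6x² + 18x. Remainder: −18x + 52.
Step 6: lead(−18x + 52) ÷ lead(D) = −18x ÷ −3x = 6. Subtract (6)·D = −18x + 54. Remainder: −2.

Q = [-3, -2, 8, 7, 2, 6]; R = [-2]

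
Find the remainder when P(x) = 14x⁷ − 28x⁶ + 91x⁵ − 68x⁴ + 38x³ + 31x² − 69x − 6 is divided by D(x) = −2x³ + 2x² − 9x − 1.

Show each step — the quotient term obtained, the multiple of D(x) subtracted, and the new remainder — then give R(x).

R(x) = −x² + 2x + 2

Step 1: lead(14x⁷ − 28x⁶ + 91x⁵ − 68x⁴ + 38x³ + 31x² − 69x − 6) ÷ lead(D) = 14x⁷ ÷ −2x³ = −7x⁴. Subtract (−7x⁴)·D = 14x⁷ − 14x⁶ + 63x⁵ + 7x⁴. Remainder: −14x⁶ + 28x⁵ − 75x⁴ + 38x³ + 31x² − 69x − 6.
Step 2: lead(−14x⁶ + 28x⁵ − 75x⁴ + 38x³ + 31x² − 69x − 6) ÷ lead(D) = −14x⁶ ÷ −2x³ = 7x³. Subtract (7x³)·D = −14x⁶ + 14x⁵ − 63x⁴ − 7x³. Remainder: 14x⁵ − 12x⁴ + 45x³ + 31x² − 69x − 6.
Step 3: lead(14x⁵ − 12x⁴ + 45x³ + 31x² − 69x − 6) ÷ lead(D) = 14x⁵ ÷ −2x³ = −7x². Subtract (−7x²)·D = 14x⁵ − 14x⁴ + 63x³ + 7x². Remainder: 2x⁴ − 18x³ + 24x² − 69x − 6.
Step 4: lead(2x⁴ − 18x³ + 24x² − 69x − 6) ÷ lead(D) = 2x⁴ ÷ −2x³ = −x. Subtract (−x)·D = 2x⁴ − 2x³ + 9x² + x. Remainder: −16x³ + 15x² − 70x − 6.
Step 5: lead(−16x³ + 15x² − 70x − 6) ÷ lead(D) = −16x³ ÷ −2x³ = 8. Subtract (8)·D = −16x³ + 16x² − 72x − 8. Remainder: −x² + 2x + 2.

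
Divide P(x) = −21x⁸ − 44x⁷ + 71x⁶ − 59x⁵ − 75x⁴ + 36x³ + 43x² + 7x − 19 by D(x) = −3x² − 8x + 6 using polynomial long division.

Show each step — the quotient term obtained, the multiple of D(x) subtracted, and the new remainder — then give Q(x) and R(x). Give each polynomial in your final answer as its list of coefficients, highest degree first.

Step 1: lead(−21x⁸ − 44x⁷ + 71x⁶ − 59x⁵ − 75x⁴ + 36x³ + 43x² + 7x − 19) ÷ lead(D) = −21x⁸ ÷ −3x² = 7x⁶. Subtract (7x⁶)·D = −21x⁸ − 56x⁷ + 42x⁶. Remainder: 12x⁷ + 29x⁶ − 59x⁵ − 75x⁴ + 36x³ + 43x² + 7x − 19.
Step 2: lead(12x⁷ + 29x⁶ − 59x⁵ − 75x⁴ + 36x³ + 43x² + 7x − 19) ÷ lead(D) = 12x⁷ ÷ −3x² = −4x⁵. Subtract (−4x⁵)·D = 12x⁷ + 32x⁶ − 24x⁵. Remainder: −3x⁶ − 35x⁵ − 75x⁴ + 36x³ + 43x² + 7x − 19.
Step 3: lead(−3x⁶ − 35x⁵ − 75x⁴ + 36x³ + 43x² + 7x − 19) ÷ lead(D) = −3x⁶ ÷ −3x² = x⁴. Subtract (x⁴)·D = −3x⁶ − 8x⁵ + 6x⁴. Remainder: −27x⁵ − 81x⁴ + 36x³ + 43x² + 7x − 19.
Step 4: lead(−27x⁵ − 81x⁴ + 36x³ + 43x² + 7x − 19) ÷ lead(D) = −27x⁵ ÷ −3x² = 9x³. Subtract (9x³)·D = −27x⁵ − 72x⁴ + 54x³. Remainder: −9x⁴ − 18x³ + 43x² + 7x − 19.
Step 5: lead(−9x⁴ − 18x³ + 43x² + 7x − 19) ÷ lead(D) = −9x⁴ ÷ −3x² = 3x². Subtract (3x²)·D = −9x⁴ − 24x³ + 18x². Remainder: 6x³ + 25x² + 7x − 19.
Step 6: lead(6x³ + 25x² + 7x − 19) ÷ lead(D) = 6x³ ÷ −3x² = −2x. Subtract (−2x)·D = 6x³ + 16x² − 12x. Remainder: 9x² + 19x − 19.
Step 7: lead(9x² + 19x − 19) ÷ lead(D) = 9x² ÷ −3x² = −3. Subtract (−3)·D = 9x² + 24x − 18. Remainder: −5x − 1.

Q = [7, -4, 1, 9, 3, -2, -3]; R = [-5, -1]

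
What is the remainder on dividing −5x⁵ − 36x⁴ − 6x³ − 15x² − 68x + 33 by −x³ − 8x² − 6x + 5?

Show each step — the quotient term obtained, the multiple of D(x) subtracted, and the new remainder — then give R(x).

R(x) = −7

Step 1: lead(−5x⁵ − 36x⁴ − 6x³ − 15x² − 68x + 33) ÷ lead(D) = −5x⁵ ÷ −x³ = 5x². Subtract (5x²)·D = −5x⁵ − 40x⁴ − 30x³ + 25x². Remainder: 4x⁴ + 24x³ − 40x² − 68x + 33.
Step 2: lead(4x⁴ + 24x³ − 40x² − 68x + 33) ÷ lead(D) = 4x⁴ ÷ −x³ = −4x. Subtract (−4x)·D = 4x⁴ + 32x³ + 24x² − 20x. Remainder: −8x³ − 64x² − 48x + 33.
Step 3: lead(−8x³ − 64x² − 48x + 33) ÷ lead(D) = −8x³ ÷ −x³ = 8. Subtract (8)·D = −8x³ − 64x² − 48x + 40. Remainder: −7.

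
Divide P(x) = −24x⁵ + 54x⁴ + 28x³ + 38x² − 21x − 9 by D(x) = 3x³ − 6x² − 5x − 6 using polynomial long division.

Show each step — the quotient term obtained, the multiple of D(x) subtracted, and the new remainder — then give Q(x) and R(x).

Q(x) = −8x² + 2x; R(x) = −9x − 9

Step 1: lead(−24x⁵ + 54x⁴ + 28x³ + 38x² − 21x − 9) ÷ lead(D) = −24x⁵ ÷ 3x³ = −8x². Subtract (−8x²)·D = −24x⁵ + 48x⁴ + 40x³ + 48x². Remainder: 6x⁴ − 12x³ − 10x² − 21x − 9.
Step 2: lead(6x⁴ − 12x³ − 10x² − 21x − 9) ÷ lead(D) = 6x⁴ ÷ 3x³ = 2x. Subtract (2x)·D = 6x⁴ − 12x³ − 10x² − 12x. Remainder: −9x − 9.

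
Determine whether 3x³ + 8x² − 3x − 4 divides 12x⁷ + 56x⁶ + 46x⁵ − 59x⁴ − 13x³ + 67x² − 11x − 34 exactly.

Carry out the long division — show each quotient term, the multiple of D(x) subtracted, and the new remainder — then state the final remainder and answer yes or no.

Step 1: lead(12x⁷ + 56x⁶ + 46x⁵ − 59x⁴ − 13x³ + 67x² − 11x − 34) ÷ lead(D) = 12x⁷ ÷ 3x³ = 4x⁴. Subtract (4x⁴)·D = 12x⁷ + 32x⁶ − 12x⁵ − 16x⁴. Remainder: 24x⁶ + 58x⁵ − 43x⁴ − 13x³ + 67x² − 11x − 34.
Step 2: lead(24x⁶ + 58x⁵ − 43x⁴ − 13x³ + 67x² − 11x − 34) ÷ lead(D) = 24x⁶ ÷ 3x³ = 8x³. Subtract (8x³)·D = 24x⁶ + 64x⁵ − 24x⁴ − 32x³. Remainder: −6x⁵ − 19x⁴ + 19x³ + 67x² − 11x − 34.
Step 3: lead(−6x⁵ − 19x⁴ + 19x³ + 67x² − 11x − 34) ÷ lead(D) = −6x⁵ ÷ 3x³ = −2x². Subtract (−2x²)·D = −6x⁵ − 16x⁴ + 6x³ + 8x². Remainder: −3x⁴ + 13x³ + 59x² − 11x − 34.
Step 4: lead(−3x⁴ + 13x³ + 59x² − 11x − 34) ÷ lead(D) = −3x⁴ ÷ 3x³ = −x. Subtract (−x)·D = −3x⁴ − 8x³ + 3x² + 4x. Remainder: 21x³ + 56x² − 15x − 34.
Step 5: lead(21x³ + 56x² − 15x − 34) ÷ lead(D) = 21x³ ÷ 3x³ = 7. Subtract (7)·D = 21x³ + 56x² − 21x − 28. Remainder: 6x − 6.

R(x) = 6x − 6, so D(x) is not a factor of P(x). no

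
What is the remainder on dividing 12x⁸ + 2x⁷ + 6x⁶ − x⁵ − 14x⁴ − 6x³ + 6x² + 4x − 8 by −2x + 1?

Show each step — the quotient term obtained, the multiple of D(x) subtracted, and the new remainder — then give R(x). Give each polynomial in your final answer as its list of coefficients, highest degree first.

R = [-6]

Step 1: lead(12x⁸ + 2x⁷ + 6x⁶ − x⁵ − 14x⁴ − 6x³ + 6x² + 4x − 8) ÷ lead(D) = 12x⁸ ÷ −2x = −6x⁷. Subtract (−6x⁷)·D = 12x⁸ − 6x⁷. Remainder: 8x⁷ + 6x⁶ − x⁵ − 14x⁴ − 6x³ + 6x² + 4x − 8.
Step 2: lead(8x⁷ + 6x⁶ − x⁵ − 14x⁴ − 6x³ + 6x² + 4x − 8) ÷ lead(D) = 8x⁷ ÷ −2x = −4x⁶. Subtract (−4x⁶)·D = 8x⁷ − 4x⁶. Remainder: 10x⁶ − x⁵ − 14x⁴ − 6x³ + 6x² + 4x − 8.
Step 3: lead(10x⁶ − x⁵ − 14x⁴ − 6x³ + 6x² + 4x − 8) ÷ lead(D) = 10x⁶ ÷ −2x = −5x⁵. Subtract (−5x⁵)·D = 10x⁶ − 5x⁵. Remainder: 4x⁵ − 14x⁴ − 6x³ + 6x² + 4x − 8.
Step 4: lead(4x⁵ − 14x⁴ − 6x³ + 6x² + 4x − 8) ÷ lead(D) = 4x⁵ ÷ −2x = −2x⁴. Subtract (−2x⁴)·D = 4x⁵ − 2x⁴. Remainder: −12x⁴ − 6x³ + 6x² + 4x − 8.
Step 5: lead(−12x⁴ − 6x³ + 6x² + 4x − 8) ÷ lead(D) = −12x⁴ ÷ −2x = 6x³. Subtract (6x³)·D = −12x⁴ + 6x³. Remainder: −12x³ + 6x² + 4x − 8.
Step 6: lead(−12x³ + 6x² + 4x − 8) ÷ lead(D) = −12x³ ÷ −2x = 6x². Subtract (6x²)·D = −12x³ + 6x². Remainder: 4x − 8.
Step 7: lead(4x − 8) ÷ lead(D) = 4x ÷ −2x = −2. Subtract (−2)·D = 4x − 2. Remainder: −6.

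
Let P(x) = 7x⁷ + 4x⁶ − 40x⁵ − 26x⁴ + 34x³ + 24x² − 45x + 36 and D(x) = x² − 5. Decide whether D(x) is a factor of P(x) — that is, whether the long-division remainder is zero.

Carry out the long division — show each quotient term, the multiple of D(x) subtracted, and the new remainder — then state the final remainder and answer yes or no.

Step 1: lead(7x⁷ + 4x⁶ − 40x⁵ − 26x⁴ + 34x³ + 24x² − 45x + 36) ÷ lead(D) = 7x⁷ ÷ x² = 7x⁵. Subtract (7x⁵)·D = 7x⁷ − 35x⁵. Remainder: 4x⁶ − 5x⁵ − 26x⁴ + 34x³ + 24x² − 45x + 36.
Step 2: lead(4x⁶ − 5x⁵ − 26x⁴ + 34x³ + 24x² − 45x + 36) ÷ lead(D) = 4x⁶ ÷ x² = 4x⁴. Subtract (4x⁴)·D = 4x⁶ − 20x⁴. Remainder: −5x⁵ − 6x⁴ + 34x³ + 24x² − 45x + 36.
Step 3: lead(−5x⁵ − 6x⁴ + 34x³ + 24x² − 45x + 36) ÷ lead(D) = −5x⁵ ÷ x² = −5x³. Subtract (−5x³)·D = −5x⁵ + 25x³. Remainder: −6x⁴ + 9x³ + 24x² − 45x + 36.
Step 4: lead(−6x⁴ + 9x³ + 24x² − 45x + 36) ÷ lead(D) = −6x⁴ ÷ x² = −6x². Subtract (−6x²)·D = −6x⁴ + 30x². Remainder: 9x³ − 6x² − 45x + 36.
Step 5: lead(9x³ − 6x² − 45x + 36) ÷ lead(D) = 9x³ ÷ x² = 9x. Subtract (9x)·D = 9x³ − 45x. Remainder: −6x² + 36.
Step 6: lead(−6x² + 36) ÷ lead(D) = −6x² ÷ x² = −6. Subtract (−6)·D = −6x² + 30. Remainder: 6.

R(x) = 6, so D(x) is not a factor of P(x). no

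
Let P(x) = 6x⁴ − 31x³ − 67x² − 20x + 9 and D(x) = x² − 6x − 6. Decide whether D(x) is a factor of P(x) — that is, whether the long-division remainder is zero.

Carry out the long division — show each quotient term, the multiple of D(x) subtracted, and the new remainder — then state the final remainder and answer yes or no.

Step 1: lead(6x⁴ − 31x³ − 67x² − 20x + 9) ÷ lead(D) = 6x⁴ ÷ x² = 6x². Subtract (6x²)·D = 6x⁴ − 36x³ − 36x². Remainder: 5x³ − 31x² − 20x + 9.
Step 2: lead(5x³ − 31x² − 20x + 9) ÷ lead(D) = 5x³ ÷ x² = 5x. Subtract (5x)·D = 5x³ − 30x² − 30x. Remainder: −x² + 10x + 9.
Step 3: lead(−x² + 10x + 9) ÷ lead(D) = −x² ÷ x² = −1. Subtract (−1)·D = −x² + 6x + 6. Remainder: 4x + 3.

R(x) = 4x + 3, so D(x) is not a factor of P(x). no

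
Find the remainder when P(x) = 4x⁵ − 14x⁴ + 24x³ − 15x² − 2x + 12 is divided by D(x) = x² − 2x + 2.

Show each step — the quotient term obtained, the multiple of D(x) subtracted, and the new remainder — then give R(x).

Step 1: lead(4x⁵ − 14x⁴ + 24x³ − 15x² − 2x + 12) ÷ lead(D) = 4x⁵ ÷ x² = 4x³. Subtract (4x³)·D = 4x⁵ − 8x⁴ + 8x³. Remainder: −6x⁴ + 16x³ − 15x² − 2x + 12.
Step 2: lead(−6x⁴ + 16x³ − 15x² − 2x + 12) ÷ lead(D) = −6x⁴ ÷ x² = −6x². Subtract (−6x²)·D = −6x⁴ + 12x³ − 12x². Remainder: 4x³ − 3x² − 2x + 12.
Step 3: lead(4x³ − 3x² − 2x + 12) ÷ lead(D) = 4x³ ÷ x² = 4x. Subtract (4x)·D = 4x³ − 8x² + 8x. Remainder: 5x² − 10x + 12.
Step 4: lead(5x² − 10x + 12) ÷ lead(D) = 5x² ÷ x² = 5. Subtract (5)·D = 5x² − 10x + 10. Remainder: 2.

R(x) = 2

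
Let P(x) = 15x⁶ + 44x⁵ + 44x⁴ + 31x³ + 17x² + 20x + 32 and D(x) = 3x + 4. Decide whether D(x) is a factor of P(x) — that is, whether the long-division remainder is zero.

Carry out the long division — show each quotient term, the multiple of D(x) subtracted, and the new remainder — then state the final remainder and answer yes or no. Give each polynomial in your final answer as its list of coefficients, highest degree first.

Step 1: lead(15x⁶ + 44x⁵ + 44x⁴ + 31x³ + 17x² + 20x + 32) ÷ lead(D) = 15x⁶ ÷ 3x = 5x⁵. Subtract (5x⁵)·D = 15x⁶ + 20x⁵. Remainder: 24x⁵ + 44x⁴ + 31x³ + 17x² + 20x + 32.
Step 2: lead(24x⁵ + 44x⁴ + 31x³ + 17x² + 20x + 32) ÷ lead(D) = 24x⁵ ÷ 3x = 8x⁴. Subtract (8x⁴)·D = 24x⁵ + 32x⁴. Remainder: 12x⁴ + 31x³ + 17x² + 20x + 32.
Step 3: lead(12x⁴ + 31x³ + 17x² + 20x + 32) ÷ lead(D) = 12x⁴ ÷ 3x = 4x³. Subtract (4x³)·D = 12x⁴ + 16x³. Remainder: 15x³ + 17x² + 20x + 32.
Step 4: lead(15x³ + 17x² + 20x + 32) ÷ lead(D) = 15x³ ÷ 3x = 5x². Subtract (5x²)·D = 15x³ + 20x². Remainder: −3x² + 20x + 32.
Step 5: lead(−3x² + 20x + 32) ÷ lead(D) = −3x² ÷ 3x = −x. Subtract (−x)·D = −3x² − 4x. Remainder: 24x + 32.
Step 6: lead(24x + 32) ÷ lead(D) = 24x ÷ 3x = 8. Subtract (8)·D = 24x + 32. Remainder: 0.

R = [0], so D(x) is a factor of P(x). yes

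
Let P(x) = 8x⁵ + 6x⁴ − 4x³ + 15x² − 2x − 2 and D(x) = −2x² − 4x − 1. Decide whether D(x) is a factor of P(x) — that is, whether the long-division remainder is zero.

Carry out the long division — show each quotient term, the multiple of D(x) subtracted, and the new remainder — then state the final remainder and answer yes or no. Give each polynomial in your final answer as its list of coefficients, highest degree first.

Step 1: lead(8x⁵ + 6x⁴ − 4x³ + 15x² − 2x − 2) ÷ lead(D) = 8x⁵ ÷ −2x² = −4x³. Subtract (−4x³)·D = 8x⁵ + 16x⁴ + 4x³. Remainder: −10x⁴ − 8x³ + 15x² − 2x − 2.
Step 2: lead(−10x⁴ − 8x³ + 15x² − 2x − 2) ÷ lead(D) = −10x⁴ ÷ −2x² = 5x². Subtract (5x²)·D = −10x⁴ − 20x³ − 5x². Remainder: 12x³ + 20x² − 2x − 2.
Step 3: lead(12x³ + 20x² − 2x − 2) ÷ lead(D) = 12x³ ÷ −2x² = −6x. Subtract (−6x)·D = 12x³ + 24x² + 6x. Remainder: −4x² − 8x − 2.
Step 4: lead(−4x² − 8x − 2) ÷ lead(D) = −4x² ÷ −2x² = 2. Subtract (2)·D = −4x² − 8x − 2. Remainder: 0.

R = [0], so D(x) is a factor of P(x). yes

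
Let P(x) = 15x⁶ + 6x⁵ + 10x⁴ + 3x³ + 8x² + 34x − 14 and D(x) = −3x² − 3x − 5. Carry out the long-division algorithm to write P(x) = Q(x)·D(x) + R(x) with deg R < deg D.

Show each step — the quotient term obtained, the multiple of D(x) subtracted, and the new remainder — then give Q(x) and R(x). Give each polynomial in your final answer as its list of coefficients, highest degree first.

Step 1: lead(15x⁶ + 6x⁵ + 10x⁴ + 3x³ + 8x² + 34x − 14) ÷ lead(D) = 15x⁶ ÷ −3x² = −5x⁴. Subtract (−5x⁴)·D = 15x⁶ + 15x⁵ + 25x⁴. Remainder: −9x⁵ − 15x⁴ + 3x³ + 8x² + 34x − 14.
Step 2: lead(−9x⁵ − 15x⁴ + 3x³ + 8x² + 34x − 14) ÷ lead(D) = −9x⁵ ÷ −3x² = 3x³. Subtract (3x³)·D = −9x⁵ − 9x⁴ − 15x³. Remainder: −6x⁴ + 18x³ + 8x² + 34x − 14.
Step 3: lead(−6x⁴ + 18x³ + 8x² + 34x − 14) ÷ lead(D) = −6x⁴ ÷ −3x² = 2x². Subtract (2x²)·D = −6x⁴ − 6x³ − 10x². Remainder: 24x³ + 18x² + 34x − 14.
Step 4: lead(24x³ + 18x² + 34x − 14) ÷ lead(D) = 24x³ ÷ −3x² = −8x. Subtract (−8x)·D = 24x³ + 24x² + 40x. Remainder: −6x² − 6x − 14.
Step 5: lead(−6x² − 6x − 14) ÷ lead(D) = −6x² ÷ −3x² = 2. Subtract (2)·D = −6x² − 6x − 10. Remainder: −4.

Q = [-5, 3, 2, -8, 2]; R = [-4]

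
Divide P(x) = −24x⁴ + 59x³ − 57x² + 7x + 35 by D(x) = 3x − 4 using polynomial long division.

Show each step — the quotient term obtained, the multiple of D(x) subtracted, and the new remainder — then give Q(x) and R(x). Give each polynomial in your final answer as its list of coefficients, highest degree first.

Q = [-8, 9, -7, -7]; R = [7]

Step 1: lead(−24x⁴ + 59x³ − 57x² + 7x + 35) ÷ lead(D) = −24x⁴ ÷ 3x = −8x³. Subtract (−8x³)·D = −24x⁴ + 32x³. Remainder: 27x³ − 57x² + 7x + 35.
Step 2: lead(27x³ − 57x² + 7x + 35) ÷ lead(D) = 27x³ ÷ 3x = 9x². Subtract (9x²)·D = 27x³ − 36x². Remainder: −21x² + 7x + 35.
Step 3: lead(−21x² + 7x + 35) ÷ lead(D) = −21x² ÷ 3x = −7x. Subtract (−7x)·D = −21x² + 28x. Remainder: −21x + 35.
Step 4: lead(−21x + 35) ÷ lead(D) = −21x ÷ 3x = −7. Subtract (−7)·D = −21x + 28. Remainder: 7.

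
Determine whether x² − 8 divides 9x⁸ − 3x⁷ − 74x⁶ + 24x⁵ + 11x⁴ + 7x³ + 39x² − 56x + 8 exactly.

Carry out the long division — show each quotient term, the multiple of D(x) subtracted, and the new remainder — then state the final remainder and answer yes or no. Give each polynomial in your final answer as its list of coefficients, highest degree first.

Step 1: lead(9x⁸ − 3x⁷ − 74x⁶ + 24x⁵ + 11x⁴ + 7x³ + 39x² − 56x + 8) ÷ lead(D) = 9x⁸ ÷ x² = 9x⁶. Subtract (9x⁶)·D = 9x⁸ − 72x⁶. Remainder: −3x⁷ − 2x⁶ + 24x⁵ + 11x⁴ + 7x³ + 39x² − 56x + 8.
Step 2: lead(−3x⁷ − 2x⁶ + 24x⁵ + 11x⁴ + 7x³ + 39x² − 56x + 8) ÷ lead(D) = −3x⁷ ÷ x² = −3x⁵. Subtract (−3x⁵)·D = −3x⁷ + 24x⁵. Remainder: −2x⁶ + 11x⁴ + 7x³ + 39x² − 56x + 8.
Step 3: lead(−2x⁶ + 11x⁴ + 7x³ + 39x² − 56x + 8) ÷ lead(D) = −2x⁶ ÷ x² = −2x⁴. Subtract (−2x⁴)·D = −2x⁶ + 16x⁴. Remainder: −5x⁴ + 7x³ + 39x² − 56x + 8.
Step 4: lead(−5x⁴ + 7x³ + 39x² − 56x + 8) ÷ lead(D) = −5x⁴ ÷ x² = −5x². Subtract (−5x²)·D = −5x⁴ + 40x². Remainder: 7x³ − x² − 56x + 8.
Step 5: lead(7x³ − x² − 56x + 8) ÷ lead(D) = 7x³ ÷ x² = 7x. Subtract (7x)·D = 7x³ − 56x. Remainder: −x² + 8.
Step 6: lead(−x² + 8) ÷ lead(D) = −x² ÷ x² = −1. Subtract (−1)·D = −x² + 8. Remainder: 0.

R = [0], so D(x) is a factor of P(x). yes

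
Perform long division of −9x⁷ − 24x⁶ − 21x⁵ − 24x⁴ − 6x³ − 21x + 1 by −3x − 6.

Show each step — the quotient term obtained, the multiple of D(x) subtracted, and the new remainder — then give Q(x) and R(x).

Step 1: lead(−9x⁷ − 24x⁶ − 21x⁵ − 24x⁴ − 6x³ − 21x + 1) ÷ lead(D) = −9x⁷ ÷ −3x = 3x⁶. Subtract (3x⁶)·D = −9x⁷ − 18x⁶. Remainder: −6x⁶ − 21x⁵ − 24x⁴ − 6x³ − 21x + 1.
Step 2: lead(−6x⁶ − 21x⁵ − 24x⁴ − 6x³ − 21x + 1) ÷ lead(D) = −6x⁶ ÷ −3x = 2x⁵. Subtract (2x⁵)·D = −6x⁶ − 12x⁵. Remainder: −9x⁵ − 24x⁴ − 6x³ − 21x + 1.
Step 3: lead(−9x⁵ − 24x⁴ − 6x³ − 21x + 1) ÷ lead(D) = −9x⁵ ÷ −3x = 3x⁴. Subtract (3x⁴)·D = −9x⁵ − 18x⁴. Remainder: −6x⁴ − 6x³ − 21x + 1.
Step 4: lead(−6x⁴ − 6x³ − 21x + 1) ÷ lead(D) = −6x⁴ ÷ −3x = 2x³. Subtract (2x³)·D = −6x⁴ − 12x³. Remainder: 6x³ − 21x + 1.
Step 5: lead(6x³ − 21x + 1) ÷ lead(D) = 6x³ ÷ −3x = −2x². Subtract (−2x²)·D = 6x³ + 12x². Remainder: −12x² − 21x + 1.
Step 6: lead(−12x² − 21x + 1) ÷ lead(D) = −12x² ÷ −3x = 4x. Subtract (4x)·D = −12x² − 24x. Remainder: 3x + 1.
Step 7: lead(3x + 1) ÷ lead(D) = 3x ÷ −3x = −1. Subtract (−1)·D = 3x + 6. Remainder: −5.

Q(x) = 3x⁶ + 2x⁵ + 3x⁴ + 2x³ − 2x² + 4x − 1; R(x) = −5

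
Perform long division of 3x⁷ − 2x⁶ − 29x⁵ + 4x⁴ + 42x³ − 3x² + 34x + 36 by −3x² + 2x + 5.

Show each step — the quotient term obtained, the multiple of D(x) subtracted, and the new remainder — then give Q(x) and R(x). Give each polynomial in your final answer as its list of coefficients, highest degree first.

Q = [-1, 0, 8, 4, 2, 9]; R = [6, -9]

Step 1: lead(3x⁷ − 2x⁶ − 29x⁵ + 4x⁴ + 42x³ − 3x² + 34x + 36) ÷ lead(D) = 3x⁷ ÷ −3x² = −x⁵. Subtract (−x⁵)·D = 3x⁷ − 2x⁶ − 5x⁵. Remainder: −24x⁵ + 4x⁴ + 42x³ − 3x² + 34x + 36.
Step 2: lead(−24x⁵ + 4x⁴ + 42x³ − 3x² + 34x + 36) ÷ lead(D) = −24x⁵ ÷ −3x² = 8x³. Subtract (8x³)·D = −24x⁵ + 16x⁴ + 40x³. Remainder: −12x⁴ + 2x³ − 3x² + 34x + 36.
Step 3: lead(−12x⁴ + 2x³ − 3x² + 34x + 36) ÷ lead(D) = −12x⁴ ÷ −3x² = 4x². Subtract (4x²)·D = −12x⁴ + 8x³ + 20x². Remainder: −6x³ − 23x² + 34x + 36.
Step 4: lead(−6x³ − 23x² + 34x + 36) ÷ lead(D) = −6x³ ÷ −3x² = 2x. Subtract (2x)·D = −6x³ + 4x² + 10x. Remainder: −27x² + 24x + 36.
Step 5: lead(−27x² + 24x + 36) ÷ lead(D) = −27x² ÷ −3x² = 9. Subtract (9)·D = −27x² + 18x + 45. Remainder: 6x − 9.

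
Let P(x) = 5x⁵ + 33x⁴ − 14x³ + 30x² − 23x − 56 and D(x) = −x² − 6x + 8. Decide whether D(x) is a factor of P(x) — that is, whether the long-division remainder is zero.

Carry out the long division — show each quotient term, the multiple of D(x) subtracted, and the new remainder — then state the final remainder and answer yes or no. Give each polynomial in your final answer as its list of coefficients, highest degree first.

R = [5, -8], so D(x) is not a factor of P(x). no

Step 1: lead(5x⁵ + 33x⁴ − 14x³ + 30x² − 23x − 56) ÷ lead(D) = 5x⁵ ÷ −x² = −5x³. Subtract (−5x³)·D = 5x⁵ + 30x⁴ − 40x³. Remainder: 3x⁴ + 26x³ + 30x² − 23x − 56.
Step 2: lead(3x⁴ + 26x³ + 30x² − 23x − 56) ÷ lead(D) = 3x⁴ ÷ −x² = −3x². Subtract (−3x²)·D = 3x⁴ + 18x³ − 24x². Remainder: 8x³ + 54x² − 23x − 56.
Step 3: lead(8x³ + 54x² − 23x − 56) ÷ lead(D) = 8x³ ÷ −x² = −8x. Subtract (−8x)·D = 8x³ + 48x² − 64x. Remainder: 6x² + 41x − 56.
Step 4: lead(6x² + 41x − 56) ÷ lead(D) = 6x² ÷ −x² = −6. Subtract (−6)·D = 6x² + 36x − 48. Remainder: 5x − 8.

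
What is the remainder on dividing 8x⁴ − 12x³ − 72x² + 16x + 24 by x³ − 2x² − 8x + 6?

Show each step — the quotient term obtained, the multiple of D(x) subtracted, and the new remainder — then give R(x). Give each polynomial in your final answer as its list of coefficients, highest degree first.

Step 1: lead(8x⁴ − 12x³ − 72x² + 16x + 24) ÷ lead(D) = 8x⁴ ÷ x³ = 8x. Subtract (8x)·D = 8x⁴ − 16x³ − 64x² + 48x. Remainder: 4x³ − 8x² − 32x + 24.
Step 2: lead(4x³ − 8x² − 32x + 24) ÷ lead(D) = 4x³ ÷ x³ = 4. Subtract (4)·D = 4x³ − 8x² − 32x + 24. Remainder: 0.

R = [0]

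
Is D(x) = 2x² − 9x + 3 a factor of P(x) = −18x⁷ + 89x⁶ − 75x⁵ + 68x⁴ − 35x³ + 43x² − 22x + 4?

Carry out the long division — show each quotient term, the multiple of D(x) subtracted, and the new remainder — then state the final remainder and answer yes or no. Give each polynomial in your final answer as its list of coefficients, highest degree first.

R = [8, -2], so D(x) is not a factor of P(x). no

Step 1: lead(−18x⁷ + 89x⁶ − 75x⁵ + 68x⁴ − 35x³ + 43x² − 22x + 4) ÷ lead(D) = −18x⁷ ÷ 2x² = −9x⁵. Subtract (−9x⁵)·D = −18x⁷ + 81x⁶ − 27x⁵. Remainder: 8x⁶ − 48x⁵ + 68x⁴ − 35x³ + 43x² − 22x + 4.
Step 2: lead(8x⁶ − 48x⁵ + 68x⁴ − 35x³ + 43x² − 22x + 4) ÷ lead(D) = 8x⁶ ÷ 2x² = 4x⁴. Subtract (4x⁴)·D = 8x⁶ − 36x⁵ + 12x⁴. Remainder: −12x⁵ + 56x⁴ − 35x³ + 43x² − 22x + 4.
Step 3: lead(−12x⁵ + 56x⁴ − 35x³ + 43x² − 22x + 4) ÷ lead(D) = −12x⁵ ÷ 2x² = −6x³. Subtract (−6x³)·D = −12x⁵ + 54x⁴ − 18x³. Remainder: 2x⁴ − 17x³ + 43x² − 22x + 4.
Step 4: lead(2x⁴ − 17x³ + 43x² − 22x + 4) ÷ lead(D) = 2x⁴ ÷ 2x² = x². Subtract (x²)·D = 2x⁴ − 9x³ + 3x². Remainder: −8x³ + 40x² − 22x + 4.
Step 5: lead(−8x³ + 40x² − 22x + 4) ÷ lead(D) = −8x³ ÷ 2x² = −4x. Subtract (−4x)·D = −8x³ + 36x² − 12x. Remainder: 4x² − 10x + 4.
Step 6: lead(4x² − 10x + 4) ÷ lead(D) = 4x² ÷ 2x² = 2. Subtract (2)·D = 4x² − 18x + 6. Remainder: 8x − 2.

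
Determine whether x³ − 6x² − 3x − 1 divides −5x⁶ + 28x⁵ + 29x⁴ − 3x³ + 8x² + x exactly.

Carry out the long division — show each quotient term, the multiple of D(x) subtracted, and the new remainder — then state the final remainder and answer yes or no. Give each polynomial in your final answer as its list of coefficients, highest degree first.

R = [-3, -2], so D(x) is not a factor of P(x). no

Step 1: lead(−5x⁶ + 28x⁵ + 29x⁴ − 3x³ + 8x² + x) ÷ lead(D) = −5x⁶ ÷ x³ = −5x³. Subtract (−5x³)·D = −5x⁶ + 30x⁵ + 15x⁴ + 5x³. Remainder: −2x⁵ + 14x⁴ − 8x³ + 8x² + x.
Step 2: lead(−2x⁵ + 14x⁴ − 8x³ + 8x² + x) ÷ lead(D) = −2x⁵ ÷ x³ = −2x². Subtract (−2x²)·D = −2x⁵ + 12x⁴ + 6x³ + 2x². Remainder: 2x⁴ − 14x³ + 6x² + x.
Step 3: lead(2x⁴ − 14x³ + 6x² + x) ÷ lead(D) = 2x⁴ ÷ x³ = 2x. Subtract (2x)·D = 2x⁴ − 12x³ − 6x² − 2x. Remainder: −2x³ + 12x² + 3x.
Step 4: lead(−2x³ + 12x² + 3x) ÷ lead(D) = −2x³ ÷ x³ = −2. Subtract (−2)·D = −2x³ + 12x² + 6x + 2. Remainder: −3x − 2.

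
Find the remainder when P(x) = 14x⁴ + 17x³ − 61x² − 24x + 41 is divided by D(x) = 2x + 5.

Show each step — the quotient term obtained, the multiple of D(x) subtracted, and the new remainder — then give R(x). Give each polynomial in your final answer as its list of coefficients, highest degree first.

Step 1: lead(14x⁴ + 17x³ − 61x² − 24x + 41) ÷ lead(D) = 14x⁴ ÷ 2x = 7x³. Subtract (7x³)·D = 14x⁴ + 35x³. Remainder: −18x³ − 61x² − 24x + 41.
Step 2: lead(−18x³ − 61x² − 24x + 41) ÷ lead(D) = −18x³ ÷ 2x = −9x². Subtract (−9x²)·D = −18x³ − 45x². Remainder: −16x² − 24x + 41.
Step 3: lead(−16x² − 24x + 41) ÷ lead(D) = −16x² ÷ 2x = −8x. Subtract (−8x)·D = −16x² − 40x. Remainder: 16x + 41.
Step 4: lead(16x + 41) ÷ lead(D) = 16x ÷ 2x = 8. Subtract (8)·D = 16x + 40. Remainder: 1.

R = [1]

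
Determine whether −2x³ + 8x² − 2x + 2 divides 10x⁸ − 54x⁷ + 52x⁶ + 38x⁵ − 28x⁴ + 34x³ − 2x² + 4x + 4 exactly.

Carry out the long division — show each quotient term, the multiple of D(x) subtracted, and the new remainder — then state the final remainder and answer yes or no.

Step 1: lead(10x⁸ − 54x⁷ + 52x⁶ + 38x⁵ − 28x⁴ + 34x³ − 2x² + 4x + 4) ÷ lead(D) = 10x⁸ ÷ −2x³ = −5x⁵. Subtract (−5x⁵)·D = 10x⁸ − 40x⁷ + 10x⁶ − 10x⁵. Remainder: −14x⁷ + 42x⁶ + 48x⁵ − 28x⁴ + 34x³ − 2x² + 4x + 4.
Step 2: lead(−14x⁷ + 42x⁶ + 48x⁵ − 28x⁴ + 34x³ − 2x² + 4x + 4) ÷ lead(D) = −14x⁷ ÷ −2x³ = 7x⁴. Subtract (7x⁴)·D = −14x⁷ + 56x⁶ − 14x⁵ + 14x⁴. Remainder: −14x⁶ + 62x⁵ − 42x⁴ + 34x³ − 2x² + 4x + 4.
Step 3: lead(−14x⁶ + 62x⁵ − 42x⁴ + 34x³ − 2x² + 4x + 4) ÷ lead(D) = −14x⁶ ÷ −2x³ = 7x³. Subtract (7x³)·D = −14x⁶ + 56x⁵ − 14x⁴ + 14x³. Remainder: 6x⁵ − 28x⁴ + 20x³ − 2x² + 4x + 4.
Step 4: lead(6x⁵ − 28x⁴ + 20x³ − 2x² + 4x + 4) ÷ lead(D) = 6x⁵ ÷ −2x³ = −3x². Subtract (−3x²)·D = 6x⁵ − 24x⁴ + 6x³ − 6x². Remainder: −4x⁴ + 14x³ + 4x² + 4x + 4.
Step 5: lead(−4x⁴ + 14x³ + 4x² + 4x + 4) ÷ lead(D) = −4x⁴ ÷ −2x³ = 2x. Subtract (2x)·D = −4x⁴ + 16x³ − 4x² + 4x. Remainder: −2x³ + 8x² + 4.
Step 6: lead(−2x³ + 8x² + 4) ÷ lead(D) = −2x³ ÷ −2x³ = 1. Subtract (1)·D = −2x³ + 8x² − 2x + 2. Remainder: 2x + 2.

R(x) = 2x + 2, so D(x) is not a factor of P(x). no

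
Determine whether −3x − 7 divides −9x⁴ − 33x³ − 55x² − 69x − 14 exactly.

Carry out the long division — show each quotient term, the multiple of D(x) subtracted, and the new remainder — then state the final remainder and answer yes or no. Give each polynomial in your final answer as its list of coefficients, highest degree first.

R = [0], so D(x) is a factor of P(x). yes

Step 1: lead(−9x⁴ − 33x³ − 55x² − 69x − 14) ÷ lead(D) = −9x⁴ ÷ −3x = 3x³. Subtract (3x³)·D = −9x⁴ − 21x³. Remainder: −12x³ − 55x² − 69x − 14.
Step 2: lead(−12x³ − 55x² − 69x − 14) ÷ lead(D) = −12x³ ÷ −3x = 4x². Subtract (4x²)·D = −12x³ − 28x². Remainder: −27x² − 69x − 14.
Step 3: lead(−27x² − 69x − 14) ÷ lead(D) = −27x² ÷ −3x = 9x. Subtract (9x)·D = −27x² − 63x. Remainder: −6x − 14.
Step 4: lead(−6x − 14) ÷ lead(D) = −6x ÷ −3x = 2. Subtract (2)·D = −6x − 14. Remainder: 0.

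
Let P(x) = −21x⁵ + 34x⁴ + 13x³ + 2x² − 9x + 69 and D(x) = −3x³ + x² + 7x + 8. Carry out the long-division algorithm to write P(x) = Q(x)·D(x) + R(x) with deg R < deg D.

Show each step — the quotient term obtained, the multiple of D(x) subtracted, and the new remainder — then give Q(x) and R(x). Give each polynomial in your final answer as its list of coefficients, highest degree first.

Step 1: lead(−21x⁵ + 34x⁴ + 13x³ + 2x² − 9x + 69) ÷ lead(D) = −21x⁵ ÷ −3x³ = 7x². Subtract (7x²)·D = −21x⁵ + 7x⁴ + 49x³ + 56x². Remainder: 27x⁴ − 36x³ − 54x² − 9x + 69.
Step 2: lead(27x⁴ − 36x³ − 54x² − 9x + 69) ÷ lead(D) = 27x⁴ ÷ −3x³ = −9x. Subtract (−9x)·D = 27x⁴ − 9x³ − 63x² − 72x. Remainder: −27x³ + 9x² + 63x + 69.
Step 3: lead(−27x³ + 9x² + 63x + 69) ÷ lead(D) = −27x³ ÷ −3x³ = 9. Subtract (9)·D = −27x³ + 9x² + 63x + 72. Remainder: −3.

Q = [7, -9, 9]; R = [-3]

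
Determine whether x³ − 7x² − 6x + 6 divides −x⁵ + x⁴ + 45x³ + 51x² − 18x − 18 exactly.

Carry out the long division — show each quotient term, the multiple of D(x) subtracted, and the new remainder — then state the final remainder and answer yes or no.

Step 1: lead(−x⁵ + x⁴ + 45x³ + 51x² − 18x − 18) ÷ lead(D) = −x⁵ ÷ x³ = −x². Subtract (−x²)·D = −x⁵ + 7x⁴ + 6x³ − 6x². Remainder: −6x⁴ + 39x³ + 57x² − 18x − 18.
Step 2: lead(−6x⁴ + 39x³ + 57x² − 18x − 18) ÷ lead(D) = −6x⁴ ÷ x³ = −6x. Subtract (−6x)·D = −6x⁴ + 42x³ + 36x² − 36x. Remainder: −3x³ + 21x² + 18x − 18.
Step 3: lead(−3x³ + 21x² + 18x − 18) ÷ lead(D) = −3x³ ÷ x³ = −3. Subtract (−3)·D = −3x³ + 21x² + 18x − 18. Remainder: 0.

R(x) = 0, so D(x) is a factor of P(x). yes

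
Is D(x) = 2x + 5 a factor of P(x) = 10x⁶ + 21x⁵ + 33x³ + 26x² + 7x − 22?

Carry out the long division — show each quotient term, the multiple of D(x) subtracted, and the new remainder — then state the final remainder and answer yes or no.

R(x) = −2, so D(x) is not a factor of P(x). no

Step 1: lead(10x⁶ + 21x⁵ + 33x³ + 26x² + 7x − 22) ÷ lead(D) = 10x⁶ ÷ 2x = 5x⁵. Subtract (5x⁵)·D = 10x⁶ + 25x⁵. Remainder: −4x⁵ + 33x³ + 26x² + 7x − 22.
Step 2: lead(−4x⁵ + 33x³ + 26x² + 7x − 22) ÷ lead(D) = −4x⁵ ÷ 2x = −2x⁴. Subtract (−2x⁴)·D = −4x⁵ − 10x⁴. Remainder: 10x⁴ + 33x³ + 26x² + 7x − 22.
Step 3: lead(10x⁴ + 33x³ + 26x² + 7x − 22) ÷ lead(D) = 10x⁴ ÷ 2x = 5x³. Subtract (5x³)·D = 10x⁴ + 25x³. Remainder: 8x³ + 26x² + 7x − 22.
Step 4: lead(8x³ + 26x² + 7x − 22) ÷ lead(D) = 8x³ ÷ 2x = 4x². Subtract (4x²)·D = 8x³ + 20x². Remainder: 6x² + 7x − 22.
Step 5: lead(6x² + 7x − 22) ÷ lead(D) = 6x² ÷ 2x = 3x. Subtract (3x)·D = 6x² + 15x. Remainder: −8x − 22.
Step 6: lead(−8x − 22) ÷ lead(D) = −8x ÷ 2x = −4. Subtract (−4)·D = −8x − 20. Remainder: −2.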